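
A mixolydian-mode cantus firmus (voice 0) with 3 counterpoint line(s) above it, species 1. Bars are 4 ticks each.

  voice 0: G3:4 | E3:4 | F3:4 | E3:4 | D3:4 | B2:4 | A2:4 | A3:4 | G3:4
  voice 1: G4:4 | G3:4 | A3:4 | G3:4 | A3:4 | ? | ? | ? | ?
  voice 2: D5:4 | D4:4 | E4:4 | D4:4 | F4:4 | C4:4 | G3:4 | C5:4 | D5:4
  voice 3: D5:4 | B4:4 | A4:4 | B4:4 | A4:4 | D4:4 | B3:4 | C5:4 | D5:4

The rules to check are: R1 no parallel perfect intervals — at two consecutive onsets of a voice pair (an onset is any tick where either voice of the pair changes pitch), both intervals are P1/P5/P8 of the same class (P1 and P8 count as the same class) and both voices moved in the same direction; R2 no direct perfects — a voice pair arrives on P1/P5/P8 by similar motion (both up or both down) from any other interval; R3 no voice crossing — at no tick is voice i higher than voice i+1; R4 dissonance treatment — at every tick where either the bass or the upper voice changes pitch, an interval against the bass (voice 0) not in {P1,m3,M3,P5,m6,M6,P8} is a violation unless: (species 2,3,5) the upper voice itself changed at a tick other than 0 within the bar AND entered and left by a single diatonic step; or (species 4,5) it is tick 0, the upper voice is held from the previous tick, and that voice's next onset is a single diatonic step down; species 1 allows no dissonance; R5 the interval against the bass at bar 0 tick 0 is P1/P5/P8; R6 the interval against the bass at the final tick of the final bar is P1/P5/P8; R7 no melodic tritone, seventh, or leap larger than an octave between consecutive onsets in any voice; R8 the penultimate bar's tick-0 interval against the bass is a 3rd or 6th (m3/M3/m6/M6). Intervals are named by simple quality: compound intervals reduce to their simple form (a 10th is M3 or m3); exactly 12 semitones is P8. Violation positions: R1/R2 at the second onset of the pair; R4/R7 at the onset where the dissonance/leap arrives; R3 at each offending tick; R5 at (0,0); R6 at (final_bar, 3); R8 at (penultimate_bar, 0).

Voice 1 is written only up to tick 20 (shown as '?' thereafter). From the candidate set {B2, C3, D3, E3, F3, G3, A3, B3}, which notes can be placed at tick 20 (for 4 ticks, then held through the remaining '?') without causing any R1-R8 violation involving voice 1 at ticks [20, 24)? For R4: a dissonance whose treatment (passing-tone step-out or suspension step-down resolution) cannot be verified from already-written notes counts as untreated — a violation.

B2: violates R2,R7
C3: violates R2,R4
D3: violates R1
E3: violates R4
F3: violates R2,R4
G3: violates R2
A3: violates R4
B3: legal

{B3}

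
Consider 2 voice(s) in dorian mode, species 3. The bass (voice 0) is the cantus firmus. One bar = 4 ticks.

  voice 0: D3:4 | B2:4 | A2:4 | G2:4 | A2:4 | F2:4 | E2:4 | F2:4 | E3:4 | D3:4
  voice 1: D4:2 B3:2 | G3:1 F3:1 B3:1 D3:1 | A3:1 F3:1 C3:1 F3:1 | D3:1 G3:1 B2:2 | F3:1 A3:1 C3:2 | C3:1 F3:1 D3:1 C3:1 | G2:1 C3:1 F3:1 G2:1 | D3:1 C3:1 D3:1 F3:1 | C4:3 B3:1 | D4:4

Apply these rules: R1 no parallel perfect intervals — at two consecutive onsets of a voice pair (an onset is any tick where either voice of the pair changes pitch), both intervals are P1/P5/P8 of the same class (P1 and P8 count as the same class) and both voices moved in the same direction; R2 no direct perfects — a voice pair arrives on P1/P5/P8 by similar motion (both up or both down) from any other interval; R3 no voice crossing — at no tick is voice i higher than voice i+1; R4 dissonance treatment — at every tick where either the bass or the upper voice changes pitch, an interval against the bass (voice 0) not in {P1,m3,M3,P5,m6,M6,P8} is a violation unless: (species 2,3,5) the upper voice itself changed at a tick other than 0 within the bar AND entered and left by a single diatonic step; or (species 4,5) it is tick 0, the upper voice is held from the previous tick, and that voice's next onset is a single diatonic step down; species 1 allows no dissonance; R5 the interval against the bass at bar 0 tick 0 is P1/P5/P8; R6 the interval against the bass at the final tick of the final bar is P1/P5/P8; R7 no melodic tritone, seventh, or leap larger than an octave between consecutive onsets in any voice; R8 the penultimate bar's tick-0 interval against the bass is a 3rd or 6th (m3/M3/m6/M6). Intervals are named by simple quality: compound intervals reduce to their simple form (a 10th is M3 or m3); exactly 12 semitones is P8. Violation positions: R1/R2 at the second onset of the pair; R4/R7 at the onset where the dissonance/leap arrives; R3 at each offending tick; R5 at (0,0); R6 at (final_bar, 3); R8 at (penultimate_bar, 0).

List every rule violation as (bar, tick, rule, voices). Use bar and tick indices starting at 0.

(1, 1, R4, (0, 1))
(1, 2, R7, (1,))
(3, 0, R2, (0, 1))
(4, 0, R7, (1,))
(6, 2, R4, (0, 1))
(6, 3, R7, (1,))
(8, 0, R7, (0,))

bar 0: v0=D3 v1=D4 downbeat P8
bar 1: v0=B2 v1=G3 downbeat m6
bar 2: v0=A2 v1=A3 downbeat P8
bar 3: v0=G2 v1=D3 downbeat P5
bar 4: v0=A2 v1=F3 downbeat m6
bar 5: v0=F2 v1=C3 downbeat P5
bar 6: v0=E2 v1=G2 downbeat m3
bar 7: v0=F2 v1=D3 downbeat M6
bar 8: v0=E3 v1=C4 downbeat m6
bar 9: v0=D3 v1=D4 downbeat P8
  -> R4 @ bar 1 tick 1 v(0, 1): B2/F3 TT untreated
  -> R7 @ bar 1 tick 2 v(1,): F3->B3 leap 6st
  -> R2 @ bar 3 tick 0 v(0, 1): A2/F3 m6 -> G2/D3 P5 similar
  -> R7 @ bar 4 tick 0 v(1,): B2->F3 leap 6st
  -> R4 @ bar 6 tick 2 v(0, 1): E2/F3 m2 untreated
  -> R7 @ bar 6 tick 3 v(1,): F3->G2 leap 10st
  -> R7 @ bar 8 tick 0 v(0,): F2->E3 leap 11st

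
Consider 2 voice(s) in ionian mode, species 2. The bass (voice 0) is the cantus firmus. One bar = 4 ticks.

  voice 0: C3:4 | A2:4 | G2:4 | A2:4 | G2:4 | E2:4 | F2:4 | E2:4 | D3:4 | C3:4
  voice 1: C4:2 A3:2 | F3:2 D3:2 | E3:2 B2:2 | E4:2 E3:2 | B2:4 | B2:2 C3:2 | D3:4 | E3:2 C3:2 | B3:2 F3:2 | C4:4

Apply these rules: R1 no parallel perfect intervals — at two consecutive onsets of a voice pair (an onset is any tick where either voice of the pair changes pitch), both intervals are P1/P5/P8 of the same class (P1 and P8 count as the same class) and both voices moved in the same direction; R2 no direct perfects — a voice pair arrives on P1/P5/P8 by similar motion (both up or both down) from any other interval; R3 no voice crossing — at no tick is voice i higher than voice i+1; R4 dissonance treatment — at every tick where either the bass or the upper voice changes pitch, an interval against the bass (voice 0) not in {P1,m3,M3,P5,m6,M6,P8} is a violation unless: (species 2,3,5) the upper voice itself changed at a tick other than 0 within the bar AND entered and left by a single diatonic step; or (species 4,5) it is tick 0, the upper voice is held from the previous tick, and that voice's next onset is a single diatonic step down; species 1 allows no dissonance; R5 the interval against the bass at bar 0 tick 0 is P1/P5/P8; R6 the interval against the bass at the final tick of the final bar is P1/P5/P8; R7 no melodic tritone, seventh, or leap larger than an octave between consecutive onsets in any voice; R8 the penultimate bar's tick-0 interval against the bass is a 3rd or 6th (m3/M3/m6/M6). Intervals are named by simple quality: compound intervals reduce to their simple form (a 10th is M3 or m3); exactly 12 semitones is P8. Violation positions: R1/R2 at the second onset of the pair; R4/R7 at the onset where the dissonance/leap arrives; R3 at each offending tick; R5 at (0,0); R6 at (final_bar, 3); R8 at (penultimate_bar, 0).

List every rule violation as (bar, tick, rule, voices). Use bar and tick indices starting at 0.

bar 0: v0=C3 v1=C4 downbeat P8
bar 1: v0=A2 v1=F3 downbeat m6
bar 2: v0=G2 v1=E3 downbeat M6
bar 3: v0=A2 v1=E4 downbeat P5
bar 4: v0=G2 v1=B2 downbeat M3
bar 5: v0=E2 v1=B2 downbeat P5
bar 6: v0=F2 v1=D3 downbeat M6
bar 7: v0=E2 v1=E3 downbeat P8
bar 8: v0=D3 v1=B3 downbeat M6
bar 9: v0=C3 v1=C4 downbeat P8
  -> R4 @ bar 1 tick 2 v(0, 1): A2/D3 P4 untreated
  -> R2 @ bar 3 tick 0 v(0, 1): G2/B2 M3 -> A2/E4 P5 similar
  -> R7 @ bar 3 tick 0 v(1,): B2->E4 leap 17st
  -> R7 @ bar 8 tick 0 v(0,): E2->D3 leap 10st
  -> R7 @ bar 8 tick 0 v(1,): C3->B3 leap 11st
  -> R7 @ bar 8 tick 2 v(1,): B3->F3 leap 6st

(1, 2, R4, (0, 1))
(3, 0, R2, (0, 1))
(3, 0, R7, (1,))
(8, 0, R7, (0,))
(8, 0, R7, (1,))
(8, 2, R7, (1,))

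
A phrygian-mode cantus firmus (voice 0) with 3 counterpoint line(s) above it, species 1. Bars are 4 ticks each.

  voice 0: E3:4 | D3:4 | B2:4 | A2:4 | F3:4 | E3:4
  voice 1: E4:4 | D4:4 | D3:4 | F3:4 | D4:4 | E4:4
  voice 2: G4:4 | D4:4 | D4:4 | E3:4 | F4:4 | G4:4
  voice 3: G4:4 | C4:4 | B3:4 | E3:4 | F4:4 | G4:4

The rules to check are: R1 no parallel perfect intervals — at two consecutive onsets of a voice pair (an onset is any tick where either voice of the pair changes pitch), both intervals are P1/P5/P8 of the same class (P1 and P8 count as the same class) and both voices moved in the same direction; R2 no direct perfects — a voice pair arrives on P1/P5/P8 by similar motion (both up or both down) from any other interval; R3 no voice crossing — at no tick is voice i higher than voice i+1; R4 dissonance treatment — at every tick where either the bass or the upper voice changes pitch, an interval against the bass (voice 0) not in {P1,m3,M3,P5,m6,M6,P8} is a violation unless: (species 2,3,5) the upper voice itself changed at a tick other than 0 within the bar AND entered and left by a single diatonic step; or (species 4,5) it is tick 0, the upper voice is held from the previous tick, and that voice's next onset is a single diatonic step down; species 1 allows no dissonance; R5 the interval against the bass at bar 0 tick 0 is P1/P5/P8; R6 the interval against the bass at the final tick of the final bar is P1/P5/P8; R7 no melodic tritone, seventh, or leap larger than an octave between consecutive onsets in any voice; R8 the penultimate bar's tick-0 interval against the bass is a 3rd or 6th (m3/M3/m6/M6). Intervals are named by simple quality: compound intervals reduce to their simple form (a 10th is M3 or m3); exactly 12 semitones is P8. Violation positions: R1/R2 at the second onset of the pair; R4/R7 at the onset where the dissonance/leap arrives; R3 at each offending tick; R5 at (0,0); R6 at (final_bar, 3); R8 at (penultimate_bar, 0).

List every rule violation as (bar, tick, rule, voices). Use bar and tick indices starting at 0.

(0, 0, R5, (0, 2))
(0, 0, R5, (0, 3))
(1, 0, R1, (0, 1))
(1, 0, R2, (0, 2))
(1, 0, R2, (1, 2))
(1, 0, R3, (2, 3))
(1, 0, R4, (0, 3))
(1, 1, R3, (2, 3))
(1, 2, R3, (2, 3))
(1, 3, R3, (2, 3))
(2, 0, R2, (0, 3))
(2, 0, R3, (2, 3))
(2, 1, R3, (2, 3))
(2, 2, R3, (2, 3))
(2, 3, R3, (2, 3))
(3, 0, R2, (0, 2))
(3, 0, R2, (0, 3))
(3, 0, R2, (2, 3))
(3, 0, R3, (1, 2))
(3, 0, R7, (2,))
(3, 1, R3, (1, 2))
(3, 2, R3, (1, 2))
(3, 3, R3, (1, 2))
(4, 0, R1, (2, 3))
(4, 0, R2, (0, 2))
(4, 0, R2, (0, 3))
(4, 0, R7, (2,))
(4, 0, R7, (3,))
(4, 0, R8, (0, 2))
(4, 0, R8, (0, 3))
(5, 0, R1, (2, 3))
(5, 3, R6, (0, 2))
(5, 3, R6, (0, 3))

bar 0: v0=E3 v1=E4 v2=G4 v3=G4 downbeat m3
bar 1: v0=D3 v1=D4 v2=D4 v3=C4 downbeat m7
bar 2: v0=B2 v1=D3 v2=D4 v3=B3 downbeat P8
bar 3: v0=A2 v1=F3 v2=E3 v3=E3 downbeat P5
bar 4: v0=F3 v1=D4 v2=F4 v3=F4 downbeat P8
bar 5: v0=E3 v1=E4 v2=G4 v3=G4 downbeat m3
  -> R5 @ bar 0 tick 0 v(0, 2): opens on m3
  -> R5 @ bar 0 tick 0 v(0, 3): opens on m3
  -> R1 @ bar 1 tick 0 v(0, 1): E3/E4 P8 -> D3/D4 P8 similar
  -> R2 @ bar 1 tick 0 v(0, 2): E3/G4 m3 -> D3/D4 P8 similar
  -> R2 @ bar 1 tick 0 v(1, 2): E4/G4 m3 -> D4/D4 P1 similar
  -> R3 @ bar 1 tick 0 v(2, 3): D4 above C4
  -> R4 @ bar 1 tick 0 v(0, 3): D3/C4 m7 untreated
  -> R3 @ bar 1 tick 1 v(2, 3): D4 above C4
  -> R3 @ bar 1 tick 2 v(2, 3): D4 above C4
  -> R3 @ bar 1 tick 3 v(2, 3): D4 above C4
  -> R2 @ bar 2 tick 0 v(0, 3): D3/C4 m7 -> B2/B3 P8 similar
  -> R3 @ bar 2 tick 0 v(2, 3): D4 above B3
  -> R3 @ bar 2 tick 1 v(2, 3): D4 above B3
  -> R3 @ bar 2 tick 2 v(2, 3): D4 above B3
  -> R3 @ bar 2 tick 3 v(2, 3): D4 above B3
  -> R2 @ bar 3 tick 0 v(0, 2): B2/D4 m3 -> A2/E3 P5 similar
  -> R2 @ bar 3 tick 0 v(0, 3): B2/B3 P8 -> A2/E3 P5 similar
  -> R2 @ bar 3 tick 0 v(2, 3): D4/B3 m3 -> E3/E3 P1 similar
  -> R3 @ bar 3 tick 0 v(1, 2): F3 above E3
  -> R7 @ bar 3 tick 0 v(2,): D4->E3 leap 10st
  -> R3 @ bar 3 tick 1 v(1, 2): F3 above E3
  -> R3 @ bar 3 tick 2 v(1, 2): F3 above E3
  -> R3 @ bar 3 tick 3 v(1, 2): F3 above E3
  -> R1 @ bar 4 tick 0 v(2, 3): E3/E3 P1 -> F4/F4 P1 similar
  -> R2 @ bar 4 tick 0 v(0, 2): A2/E3 P5 -> F3/F4 P8 similar
  -> R2 @ bar 4 tick 0 v(0, 3): A2/E3 P5 -> F3/F4 P8 similar
  -> R7 @ bar 4 tick 0 v(2,): E3->F4 leap 13st
  -> R7 @ bar 4 tick 0 v(3,): E3->F4 leap 13st
  -> R8 @ bar 4 tick 0 v(0, 2): penult P8 not 3rd/6th
  -> R8 @ bar 4 tick 0 v(0, 3): penult P8 not 3rd/6th
  -> R1 @ bar 5 tick 0 v(2, 3): F4/F4 P1 -> G4/G4 P1 similar
  -> R6 @ bar 5 tick 3 v(0, 2): closes on m3
  -> R6 @ bar 5 tick 3 v(0, 3): closes on m3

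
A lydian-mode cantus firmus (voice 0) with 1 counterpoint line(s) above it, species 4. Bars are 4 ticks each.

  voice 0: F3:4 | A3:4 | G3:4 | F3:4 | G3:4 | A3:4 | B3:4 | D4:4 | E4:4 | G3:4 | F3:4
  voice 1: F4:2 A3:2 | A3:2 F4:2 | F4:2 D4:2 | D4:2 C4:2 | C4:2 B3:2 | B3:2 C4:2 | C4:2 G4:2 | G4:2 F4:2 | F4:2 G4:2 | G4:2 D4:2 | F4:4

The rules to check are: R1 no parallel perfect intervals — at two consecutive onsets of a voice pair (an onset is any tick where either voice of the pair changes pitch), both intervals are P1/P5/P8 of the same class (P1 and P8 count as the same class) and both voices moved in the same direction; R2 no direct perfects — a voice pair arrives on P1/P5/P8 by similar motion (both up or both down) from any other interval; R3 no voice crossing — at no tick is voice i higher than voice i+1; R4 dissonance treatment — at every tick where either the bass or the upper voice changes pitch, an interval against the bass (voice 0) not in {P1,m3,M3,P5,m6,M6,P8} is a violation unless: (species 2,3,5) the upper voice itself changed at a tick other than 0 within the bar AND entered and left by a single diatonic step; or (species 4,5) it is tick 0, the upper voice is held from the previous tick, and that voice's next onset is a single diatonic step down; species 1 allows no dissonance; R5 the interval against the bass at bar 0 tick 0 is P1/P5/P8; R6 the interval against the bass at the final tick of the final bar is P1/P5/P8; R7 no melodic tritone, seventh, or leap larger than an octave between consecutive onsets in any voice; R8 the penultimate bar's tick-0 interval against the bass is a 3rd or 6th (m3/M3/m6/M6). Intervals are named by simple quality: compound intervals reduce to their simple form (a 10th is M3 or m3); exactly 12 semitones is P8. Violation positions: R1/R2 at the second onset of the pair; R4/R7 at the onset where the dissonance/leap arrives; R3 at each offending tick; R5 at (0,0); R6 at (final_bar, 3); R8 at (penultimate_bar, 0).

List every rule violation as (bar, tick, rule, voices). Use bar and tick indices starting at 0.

(2, 0, R4, (0, 1))
(5, 0, R4, (0, 1))
(6, 0, R4, (0, 1))
(8, 0, R4, (0, 1))
(9, 0, R8, (0, 1))

bar 0: v0=F3 v1=F4 downbeat P8
bar 1: v0=A3 v1=A3 downbeat P1
bar 2: v0=G3 v1=F4 downbeat m7
bar 3: v0=F3 v1=D4 downbeat M6
bar 4: v0=G3 v1=C4 downbeat P4
bar 5: v0=A3 v1=B3 downbeat M2
bar 6: v0=B3 v1=C4 downbeat m2
bar 7: v0=D4 v1=G4 downbeat P4
bar 8: v0=E4 v1=F4 downbeat m2
bar 9: v0=G3 v1=G4 downbeat P8
bar 10: v0=F3 v1=F4 downbeat P8
  -> R4 @ bar 2 tick 0 v(0, 1): G3/F4 m7 untreated
  -> R4 @ bar 5 tick 0 v(0, 1): A3/B3 M2 untreated
  -> R4 @ bar 6 tick 0 v(0, 1): B3/C4 m2 untreated
  -> R4 @ bar 8 tick 0 v(0, 1): E4/F4 m2 untreated
  -> R8 @ bar 9 tick 0 v(0, 1): penult P8 not 3rd/6th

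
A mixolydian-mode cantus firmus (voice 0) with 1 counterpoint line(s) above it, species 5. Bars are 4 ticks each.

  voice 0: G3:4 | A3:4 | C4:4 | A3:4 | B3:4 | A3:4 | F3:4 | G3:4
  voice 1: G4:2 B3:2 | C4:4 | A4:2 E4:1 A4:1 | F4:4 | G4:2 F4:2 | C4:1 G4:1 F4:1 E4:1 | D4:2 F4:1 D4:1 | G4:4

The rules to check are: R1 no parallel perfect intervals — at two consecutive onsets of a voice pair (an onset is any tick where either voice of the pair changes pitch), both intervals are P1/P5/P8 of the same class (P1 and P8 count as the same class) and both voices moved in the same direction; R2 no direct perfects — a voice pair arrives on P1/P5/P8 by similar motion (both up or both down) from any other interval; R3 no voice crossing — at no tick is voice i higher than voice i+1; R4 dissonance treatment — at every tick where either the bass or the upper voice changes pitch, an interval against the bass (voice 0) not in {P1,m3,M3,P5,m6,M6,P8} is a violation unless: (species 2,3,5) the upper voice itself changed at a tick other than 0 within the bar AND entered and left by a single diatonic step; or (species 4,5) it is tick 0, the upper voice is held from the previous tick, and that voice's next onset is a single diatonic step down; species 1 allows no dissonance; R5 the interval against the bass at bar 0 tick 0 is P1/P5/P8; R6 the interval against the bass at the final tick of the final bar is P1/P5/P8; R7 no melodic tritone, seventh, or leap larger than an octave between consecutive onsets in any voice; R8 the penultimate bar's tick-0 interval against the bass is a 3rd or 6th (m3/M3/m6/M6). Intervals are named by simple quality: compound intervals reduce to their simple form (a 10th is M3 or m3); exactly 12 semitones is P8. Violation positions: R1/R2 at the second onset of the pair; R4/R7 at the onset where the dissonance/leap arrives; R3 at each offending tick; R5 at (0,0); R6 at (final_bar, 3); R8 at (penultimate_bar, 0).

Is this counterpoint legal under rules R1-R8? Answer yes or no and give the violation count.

No (3 violations)

bar 0: v0=G3 v1=G4 (P8)
bar 1: v0=A3 v1=C4 (m3)
bar 2: v0=C4 v1=A4 (M6)
bar 3: v0=A3 v1=F4 (m6)
bar 4: v0=B3 v1=G4 (m6)
bar 5: v0=A3 v1=C4 (m3)
bar 6: v0=F3 v1=D4 (M6)
bar 7: v0=G3 v1=G4 (P8)
  R4 @ bar4.2: B3/F4 TT untreated
  R4 @ bar5.1: A3/G4 m7 untreated
  R2 @ bar7.0: F3/D4 M6 -> G3/G4 P8 similar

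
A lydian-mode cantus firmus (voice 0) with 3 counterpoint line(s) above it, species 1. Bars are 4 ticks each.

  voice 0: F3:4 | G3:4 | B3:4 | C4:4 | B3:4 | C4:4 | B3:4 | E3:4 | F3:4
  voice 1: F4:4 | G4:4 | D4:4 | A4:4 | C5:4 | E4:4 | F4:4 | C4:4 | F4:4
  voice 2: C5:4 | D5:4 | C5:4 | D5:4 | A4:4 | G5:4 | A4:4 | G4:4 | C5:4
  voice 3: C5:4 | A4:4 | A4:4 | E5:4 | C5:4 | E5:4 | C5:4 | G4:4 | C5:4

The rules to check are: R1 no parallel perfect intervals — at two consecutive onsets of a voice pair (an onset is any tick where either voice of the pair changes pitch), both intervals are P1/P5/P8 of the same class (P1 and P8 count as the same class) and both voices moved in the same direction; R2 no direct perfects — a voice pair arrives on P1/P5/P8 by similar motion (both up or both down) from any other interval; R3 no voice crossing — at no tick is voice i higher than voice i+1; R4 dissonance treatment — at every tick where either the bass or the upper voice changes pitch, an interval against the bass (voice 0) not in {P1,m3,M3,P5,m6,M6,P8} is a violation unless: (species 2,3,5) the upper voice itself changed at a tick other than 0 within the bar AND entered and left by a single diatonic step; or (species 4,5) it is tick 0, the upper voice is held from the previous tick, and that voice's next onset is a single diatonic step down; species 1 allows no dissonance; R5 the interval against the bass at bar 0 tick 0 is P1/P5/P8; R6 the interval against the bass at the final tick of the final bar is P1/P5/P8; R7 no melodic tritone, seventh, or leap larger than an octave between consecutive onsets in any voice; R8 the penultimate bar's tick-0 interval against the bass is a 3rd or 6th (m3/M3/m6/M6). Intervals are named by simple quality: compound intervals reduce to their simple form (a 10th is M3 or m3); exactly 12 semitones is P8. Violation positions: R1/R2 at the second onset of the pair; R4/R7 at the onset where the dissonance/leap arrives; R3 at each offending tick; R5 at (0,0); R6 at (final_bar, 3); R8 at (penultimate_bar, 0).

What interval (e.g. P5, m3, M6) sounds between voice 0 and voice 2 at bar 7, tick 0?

voice 0=E3 voice 2=G4 -> m3

m3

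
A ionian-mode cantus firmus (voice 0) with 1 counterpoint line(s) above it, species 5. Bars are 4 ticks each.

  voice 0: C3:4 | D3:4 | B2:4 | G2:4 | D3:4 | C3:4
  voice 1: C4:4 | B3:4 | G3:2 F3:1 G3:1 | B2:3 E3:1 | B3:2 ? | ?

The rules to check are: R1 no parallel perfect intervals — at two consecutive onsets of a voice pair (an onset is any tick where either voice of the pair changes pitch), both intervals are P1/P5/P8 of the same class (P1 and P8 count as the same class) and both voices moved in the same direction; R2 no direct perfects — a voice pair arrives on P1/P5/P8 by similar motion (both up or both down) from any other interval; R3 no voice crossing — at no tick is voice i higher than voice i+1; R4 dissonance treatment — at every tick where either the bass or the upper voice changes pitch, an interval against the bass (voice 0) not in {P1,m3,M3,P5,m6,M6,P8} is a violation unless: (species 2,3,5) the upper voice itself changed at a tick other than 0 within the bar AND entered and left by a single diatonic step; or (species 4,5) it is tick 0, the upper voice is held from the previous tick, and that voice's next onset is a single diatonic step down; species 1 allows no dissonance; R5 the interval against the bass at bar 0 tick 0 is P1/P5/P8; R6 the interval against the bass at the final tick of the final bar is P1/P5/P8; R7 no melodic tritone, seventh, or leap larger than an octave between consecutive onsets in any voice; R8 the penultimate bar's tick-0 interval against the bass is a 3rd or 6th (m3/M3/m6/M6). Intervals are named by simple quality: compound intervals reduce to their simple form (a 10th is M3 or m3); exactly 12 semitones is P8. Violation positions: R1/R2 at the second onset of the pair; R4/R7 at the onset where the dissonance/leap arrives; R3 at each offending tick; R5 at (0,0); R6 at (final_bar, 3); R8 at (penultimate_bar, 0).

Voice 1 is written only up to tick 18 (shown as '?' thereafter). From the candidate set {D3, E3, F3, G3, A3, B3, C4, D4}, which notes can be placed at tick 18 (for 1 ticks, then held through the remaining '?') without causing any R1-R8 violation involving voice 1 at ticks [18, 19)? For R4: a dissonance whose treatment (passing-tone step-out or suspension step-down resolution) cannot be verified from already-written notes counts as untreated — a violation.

{A3, B3, D3, D4}

D3: legal
E3: violates R4
F3: violates R7
G3: violates R4
A3: legal
B3: legal
C4: violates R4
D4: legal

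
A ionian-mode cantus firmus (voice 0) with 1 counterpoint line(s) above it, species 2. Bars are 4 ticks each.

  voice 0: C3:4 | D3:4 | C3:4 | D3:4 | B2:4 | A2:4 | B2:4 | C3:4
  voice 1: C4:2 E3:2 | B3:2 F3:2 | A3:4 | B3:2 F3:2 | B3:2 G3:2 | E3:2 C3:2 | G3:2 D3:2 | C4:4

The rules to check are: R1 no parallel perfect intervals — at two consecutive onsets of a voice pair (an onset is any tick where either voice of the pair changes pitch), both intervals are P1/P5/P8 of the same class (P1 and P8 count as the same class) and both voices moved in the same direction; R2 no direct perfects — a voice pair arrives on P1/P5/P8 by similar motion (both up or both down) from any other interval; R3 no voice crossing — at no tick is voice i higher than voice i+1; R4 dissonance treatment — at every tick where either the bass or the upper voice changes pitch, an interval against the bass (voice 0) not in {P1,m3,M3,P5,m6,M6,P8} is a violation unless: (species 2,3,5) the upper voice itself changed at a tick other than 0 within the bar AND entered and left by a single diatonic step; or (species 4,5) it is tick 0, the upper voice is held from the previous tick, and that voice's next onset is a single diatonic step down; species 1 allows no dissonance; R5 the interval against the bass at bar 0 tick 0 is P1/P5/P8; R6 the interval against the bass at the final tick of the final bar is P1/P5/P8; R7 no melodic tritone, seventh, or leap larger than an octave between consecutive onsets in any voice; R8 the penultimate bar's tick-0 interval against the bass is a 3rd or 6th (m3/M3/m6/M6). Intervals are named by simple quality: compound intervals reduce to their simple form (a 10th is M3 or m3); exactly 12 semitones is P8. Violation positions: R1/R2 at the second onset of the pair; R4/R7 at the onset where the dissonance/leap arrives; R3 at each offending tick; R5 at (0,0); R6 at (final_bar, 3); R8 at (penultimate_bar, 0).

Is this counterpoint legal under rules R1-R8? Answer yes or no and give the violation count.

bar 0: v0=C3 v1=C4 (P8)
bar 1: v0=D3 v1=B3 (M6)
bar 2: v0=C3 v1=A3 (M6)
bar 3: v0=D3 v1=B3 (M6)
bar 4: v0=B2 v1=B3 (P8)
bar 5: v0=A2 v1=E3 (P5)
bar 6: v0=B2 v1=G3 (m6)
bar 7: v0=C3 v1=C4 (P8)
  R7 @ bar1.2: B3->F3 leap 6st
  R7 @ bar3.2: B3->F3 leap 6st
  R7 @ bar4.0: F3->B3 leap 6st
  R2 @ bar5.0: B2/G3 m6 -> A2/E3 P5 similar
  R2 @ bar7.0: B2/D3 m3 -> C3/C4 P8 similar
  R7 @ bar7.0: D3->C4 leap 10st

No (6 violations)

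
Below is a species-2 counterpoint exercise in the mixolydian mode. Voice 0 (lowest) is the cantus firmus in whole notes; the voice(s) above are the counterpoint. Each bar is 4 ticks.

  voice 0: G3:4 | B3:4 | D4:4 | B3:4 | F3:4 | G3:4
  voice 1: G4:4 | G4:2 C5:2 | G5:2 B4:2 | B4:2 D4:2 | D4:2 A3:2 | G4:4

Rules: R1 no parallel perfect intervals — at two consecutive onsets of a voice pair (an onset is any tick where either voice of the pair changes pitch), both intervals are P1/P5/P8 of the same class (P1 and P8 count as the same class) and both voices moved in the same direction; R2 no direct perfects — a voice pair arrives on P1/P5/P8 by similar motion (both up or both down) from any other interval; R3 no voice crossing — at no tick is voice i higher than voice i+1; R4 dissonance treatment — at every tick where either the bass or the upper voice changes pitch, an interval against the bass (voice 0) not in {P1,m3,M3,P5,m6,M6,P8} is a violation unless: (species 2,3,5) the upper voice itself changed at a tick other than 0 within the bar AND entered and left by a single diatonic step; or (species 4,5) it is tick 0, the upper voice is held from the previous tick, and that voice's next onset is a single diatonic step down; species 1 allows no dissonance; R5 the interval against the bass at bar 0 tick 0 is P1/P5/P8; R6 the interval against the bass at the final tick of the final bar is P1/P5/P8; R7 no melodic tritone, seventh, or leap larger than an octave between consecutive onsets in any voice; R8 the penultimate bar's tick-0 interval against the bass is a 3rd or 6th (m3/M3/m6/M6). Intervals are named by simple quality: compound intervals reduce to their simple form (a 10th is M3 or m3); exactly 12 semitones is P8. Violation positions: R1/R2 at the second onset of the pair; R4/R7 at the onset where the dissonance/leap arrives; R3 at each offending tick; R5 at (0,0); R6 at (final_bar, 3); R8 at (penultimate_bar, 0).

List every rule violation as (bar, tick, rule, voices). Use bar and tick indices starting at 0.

bar 0: v0=G3 v1=G4 downbeat P8
bar 1: v0=B3 v1=G4 downbeat m6
bar 2: v0=D4 v1=G5 downbeat P4
bar 3: v0=B3 v1=B4 downbeat P8
bar 4: v0=F3 v1=D4 downbeat M6
bar 5: v0=G3 v1=G4 downbeat P8
  -> R4 @ bar 1 tick 2 v(0, 1): B3/C5 m2 untreated
  -> R4 @ bar 2 tick 0 v(0, 1): D4/G5 P4 untreated
  -> R7 @ bar 4 tick 0 v(0,): B3->F3 leap 6st
  -> R2 @ bar 5 tick 0 v(0, 1): F3/A3 M3 -> G3/G4 P8 similar
  -> R7 @ bar 5 tick 0 v(1,): A3->G4 leap 10st

(1, 2, R4, (0, 1))
(2, 0, R4, (0, 1))
(4, 0, R7, (0,))
(5, 0, R2, (0, 1))
(5, 0, R7, (1,))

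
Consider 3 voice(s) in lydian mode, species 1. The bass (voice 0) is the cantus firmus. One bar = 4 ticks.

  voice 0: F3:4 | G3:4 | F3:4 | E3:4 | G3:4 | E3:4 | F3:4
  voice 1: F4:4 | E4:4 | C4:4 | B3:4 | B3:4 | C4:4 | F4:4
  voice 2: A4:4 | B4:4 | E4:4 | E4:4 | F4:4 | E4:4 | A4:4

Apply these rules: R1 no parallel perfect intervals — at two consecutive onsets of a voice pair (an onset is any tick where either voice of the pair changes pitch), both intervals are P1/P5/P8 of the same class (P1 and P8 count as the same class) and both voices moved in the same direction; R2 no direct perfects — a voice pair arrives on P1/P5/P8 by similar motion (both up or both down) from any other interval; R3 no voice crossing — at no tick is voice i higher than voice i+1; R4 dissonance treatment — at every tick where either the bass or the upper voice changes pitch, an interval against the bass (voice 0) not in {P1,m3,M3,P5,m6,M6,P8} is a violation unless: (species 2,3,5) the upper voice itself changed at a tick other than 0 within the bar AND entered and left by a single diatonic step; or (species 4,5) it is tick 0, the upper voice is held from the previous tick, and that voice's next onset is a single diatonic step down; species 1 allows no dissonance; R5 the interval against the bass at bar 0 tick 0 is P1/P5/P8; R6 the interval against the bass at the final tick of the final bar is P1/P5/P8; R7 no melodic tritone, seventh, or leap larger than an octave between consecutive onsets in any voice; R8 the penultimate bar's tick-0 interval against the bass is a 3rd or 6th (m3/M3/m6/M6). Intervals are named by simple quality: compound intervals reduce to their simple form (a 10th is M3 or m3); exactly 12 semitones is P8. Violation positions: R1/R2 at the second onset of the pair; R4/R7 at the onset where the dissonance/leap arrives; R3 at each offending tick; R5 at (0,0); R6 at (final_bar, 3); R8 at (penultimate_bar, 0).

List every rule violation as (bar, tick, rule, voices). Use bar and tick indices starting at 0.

(0, 0, R5, (0, 2))
(2, 0, R2, (0, 1))
(2, 0, R4, (0, 2))
(3, 0, R1, (0, 1))
(4, 0, R4, (0, 2))
(5, 0, R2, (0, 2))
(5, 0, R8, (0, 2))
(6, 0, R2, (0, 1))
(6, 3, R6, (0, 2))

bar 0: v0=F3 v1=F4 v2=A4 downbeat M3
bar 1: v0=G3 v1=E4 v2=B4 downbeat M3
bar 2: v0=F3 v1=C4 v2=E4 downbeat M7
bar 3: v0=E3 v1=B3 v2=E4 downbeat P8
bar 4: v0=G3 v1=B3 v2=F4 downbeat m7
bar 5: v0=E3 v1=C4 v2=E4 downbeat P8
bar 6: v0=F3 v1=F4 v2=A4 downbeat M3
  -> R5 @ bar 0 tick 0 v(0, 2): opens on M3
  -> R2 @ bar 2 tick 0 v(0, 1): G3/E4 M6 -> F3/C4 P5 similar
  -> R4 @ bar 2 tick 0 v(0, 2): F3/E4 M7 untreated
  -> R1 @ bar 3 tick 0 v(0, 1): F3/C4 P5 -> E3/B3 P5 similar
  -> R4 @ bar 4 tick 0 v(0, 2): G3/F4 m7 untreated
  -> R2 @ bar 5 tick 0 v(0, 2): G3/F4 m7 -> E3/E4 P8 similar
  -> R8 @ bar 5 tick 0 v(0, 2): penult P8 not 3rd/6th
  -> R2 @ bar 6 tick 0 v(0, 1): E3/C4 m6 -> F3/F4 P8 similar
  -> R6 @ bar 6 tick 3 v(0, 2): closes on M3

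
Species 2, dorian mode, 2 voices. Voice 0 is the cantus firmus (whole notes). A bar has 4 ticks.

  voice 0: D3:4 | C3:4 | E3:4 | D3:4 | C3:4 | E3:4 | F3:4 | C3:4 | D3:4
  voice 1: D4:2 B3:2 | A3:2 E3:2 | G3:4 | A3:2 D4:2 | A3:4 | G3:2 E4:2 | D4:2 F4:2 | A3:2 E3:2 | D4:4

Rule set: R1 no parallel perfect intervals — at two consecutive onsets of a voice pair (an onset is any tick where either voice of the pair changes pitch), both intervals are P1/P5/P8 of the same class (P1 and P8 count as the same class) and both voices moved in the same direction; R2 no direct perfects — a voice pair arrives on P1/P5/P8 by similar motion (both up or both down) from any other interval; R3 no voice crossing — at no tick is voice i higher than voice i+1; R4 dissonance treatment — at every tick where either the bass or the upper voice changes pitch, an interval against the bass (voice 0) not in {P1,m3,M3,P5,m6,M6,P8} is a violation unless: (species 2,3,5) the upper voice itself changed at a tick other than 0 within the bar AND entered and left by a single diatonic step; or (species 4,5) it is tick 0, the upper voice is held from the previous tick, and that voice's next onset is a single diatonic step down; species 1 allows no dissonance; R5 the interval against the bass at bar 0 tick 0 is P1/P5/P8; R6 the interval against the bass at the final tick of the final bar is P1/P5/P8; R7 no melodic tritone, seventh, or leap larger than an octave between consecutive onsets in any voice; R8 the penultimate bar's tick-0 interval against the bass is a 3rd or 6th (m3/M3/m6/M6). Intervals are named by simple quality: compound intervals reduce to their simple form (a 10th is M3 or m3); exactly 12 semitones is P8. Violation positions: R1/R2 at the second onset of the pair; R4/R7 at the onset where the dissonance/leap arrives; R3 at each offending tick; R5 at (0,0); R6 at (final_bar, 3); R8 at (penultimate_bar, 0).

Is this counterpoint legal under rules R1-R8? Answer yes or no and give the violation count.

No (2 violations)

bar 0: v0=D3 v1=D4 (P8)
bar 1: v0=C3 v1=A3 (M6)
bar 2: v0=E3 v1=G3 (m3)
bar 3: v0=D3 v1=A3 (P5)
bar 4: v0=C3 v1=A3 (M6)
bar 5: v0=E3 v1=G3 (m3)
bar 6: v0=F3 v1=D4 (M6)
bar 7: v0=C3 v1=A3 (M6)
bar 8: v0=D3 v1=D4 (P8)
  R2 @ bar8.0: C3/E3 M3 -> D3/D4 P8 similar
  R7 @ bar8.0: E3->D4 leap 10st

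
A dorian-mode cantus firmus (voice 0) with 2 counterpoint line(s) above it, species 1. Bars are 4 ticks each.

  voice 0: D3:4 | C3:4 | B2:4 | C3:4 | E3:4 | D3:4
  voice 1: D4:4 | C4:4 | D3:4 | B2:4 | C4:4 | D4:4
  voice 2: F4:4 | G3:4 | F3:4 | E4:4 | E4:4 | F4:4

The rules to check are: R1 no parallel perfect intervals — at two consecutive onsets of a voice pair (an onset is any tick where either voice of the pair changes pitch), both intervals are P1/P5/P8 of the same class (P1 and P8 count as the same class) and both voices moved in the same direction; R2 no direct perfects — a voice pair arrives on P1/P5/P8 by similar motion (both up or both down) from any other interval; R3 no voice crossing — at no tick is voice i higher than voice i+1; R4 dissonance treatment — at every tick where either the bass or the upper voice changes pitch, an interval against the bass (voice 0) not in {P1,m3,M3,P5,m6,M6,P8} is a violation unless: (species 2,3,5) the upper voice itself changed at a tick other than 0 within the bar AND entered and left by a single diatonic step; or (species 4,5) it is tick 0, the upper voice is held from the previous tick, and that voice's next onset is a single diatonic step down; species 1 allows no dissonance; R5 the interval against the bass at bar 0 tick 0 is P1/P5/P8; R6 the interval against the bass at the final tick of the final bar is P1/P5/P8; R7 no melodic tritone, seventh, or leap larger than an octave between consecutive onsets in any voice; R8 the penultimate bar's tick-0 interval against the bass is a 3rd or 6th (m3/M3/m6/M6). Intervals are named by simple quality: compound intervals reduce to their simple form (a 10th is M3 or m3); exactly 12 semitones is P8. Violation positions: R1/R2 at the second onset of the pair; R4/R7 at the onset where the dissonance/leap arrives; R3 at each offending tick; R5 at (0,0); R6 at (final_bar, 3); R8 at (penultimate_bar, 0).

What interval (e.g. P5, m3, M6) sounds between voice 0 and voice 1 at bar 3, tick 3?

voice 0=C3 voice 1=B2 -> m2

m2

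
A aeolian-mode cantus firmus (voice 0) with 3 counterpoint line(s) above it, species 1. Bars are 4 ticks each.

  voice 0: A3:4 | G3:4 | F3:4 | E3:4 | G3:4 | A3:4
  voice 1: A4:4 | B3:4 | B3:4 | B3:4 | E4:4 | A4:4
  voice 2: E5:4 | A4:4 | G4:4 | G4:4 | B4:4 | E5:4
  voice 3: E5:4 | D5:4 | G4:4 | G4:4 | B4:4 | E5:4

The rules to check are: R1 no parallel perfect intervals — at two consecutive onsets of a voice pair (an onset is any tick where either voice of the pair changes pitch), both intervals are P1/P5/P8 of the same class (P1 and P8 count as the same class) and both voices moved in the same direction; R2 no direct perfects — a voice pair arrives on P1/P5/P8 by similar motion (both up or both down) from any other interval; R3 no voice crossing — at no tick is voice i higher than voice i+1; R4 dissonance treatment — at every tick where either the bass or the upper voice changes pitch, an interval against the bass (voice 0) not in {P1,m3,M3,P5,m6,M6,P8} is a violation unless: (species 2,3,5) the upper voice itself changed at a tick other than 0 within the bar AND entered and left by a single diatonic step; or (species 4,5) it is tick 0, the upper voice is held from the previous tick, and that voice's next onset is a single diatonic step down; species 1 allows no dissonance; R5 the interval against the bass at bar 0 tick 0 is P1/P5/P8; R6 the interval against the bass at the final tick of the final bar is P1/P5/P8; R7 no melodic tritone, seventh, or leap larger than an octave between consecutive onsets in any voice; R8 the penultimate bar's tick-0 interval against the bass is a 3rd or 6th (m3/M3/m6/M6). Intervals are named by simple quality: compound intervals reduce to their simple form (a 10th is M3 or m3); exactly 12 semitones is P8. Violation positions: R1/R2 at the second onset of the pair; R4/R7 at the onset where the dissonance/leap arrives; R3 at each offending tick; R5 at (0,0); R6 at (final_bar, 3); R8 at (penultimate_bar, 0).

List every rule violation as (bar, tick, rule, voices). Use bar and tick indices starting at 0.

(1, 0, R1, (0, 3))
(1, 0, R4, (0, 2))
(1, 0, R7, (1,))
(2, 0, R2, (2, 3))
(2, 0, R4, (0, 1))
(2, 0, R4, (0, 2))
(2, 0, R4, (0, 3))
(4, 0, R1, (2, 3))
(4, 0, R2, (1, 2))
(4, 0, R2, (1, 3))
(5, 0, R1, (1, 2))
(5, 0, R1, (1, 3))
(5, 0, R1, (2, 3))
(5, 0, R2, (0, 1))
(5, 0, R2, (0, 2))
(5, 0, R2, (0, 3))

bar 0: v0=A3 v1=A4 v2=E5 v3=E5 downbeat P5
bar 1: v0=G3 v1=B3 v2=A4 v3=D5 downbeat P5
bar 2: v0=F3 v1=B3 v2=G4 v3=G4 downbeat M2
bar 3: v0=E3 v1=B3 v2=G4 v3=G4 downbeat m3
bar 4: v0=G3 v1=E4 v2=B4 v3=B4 downbeat M3
bar 5: v0=A3 v1=A4 v2=E5 v3=E5 downbeat P5
  -> R1 @ bar 1 tick 0 v(0, 3): A3/E5 P5 -> G3/D5 P5 similar
  -> R4 @ bar 1 tick 0 v(0, 2): G3/A4 M2 untreated
  -> R7 @ bar 1 tick 0 v(1,): A4->B3 leap 10st
  -> R2 @ bar 2 tick 0 v(2, 3): A4/D5 P4 -> G4/G4 P1 similar
  -> R4 @ bar 2 tick 0 v(0, 1): F3/B3 TT untreated
  -> R4 @ bar 2 tick 0 v(0, 2): F3/G4 M2 untreated
  -> R4 @ bar 2 tick 0 v(0, 3): F3/G4 M2 untreated
  -> R1 @ bar 4 tick 0 v(2, 3): G4/G4 P1 -> B4/B4 P1 similar
  -> R2 @ bar 4 tick 0 v(1, 2): B3/G4 m6 -> E4/B4 P5 similar
  -> R2 @ bar 4 tick 0 v(1, 3): B3/G4 m6 -> E4/B4 P5 similar
  -> R1 @ bar 5 tick 0 v(1, 2): E4/B4 P5 -> A4/E5 P5 similar
  -> R1 @ bar 5 tick 0 v(1, 3): E4/B4 P5 -> A4/E5 P5 similar
  -> R1 @ bar 5 tick 0 v(2, 3): B4/B4 P1 -> E5/E5 P1 similar
  -> R2 @ bar 5 tick 0 v(0, 1): G3/E4 M6 -> A3/A4 P8 similar
  -> R2 @ bar 5 tick 0 v(0, 2): G3/B4 M3 -> A3/E5 P5 similar
  -> R2 @ bar 5 tick 0 v(0, 3): G3/B4 M3 -> A3/E5 P5 similar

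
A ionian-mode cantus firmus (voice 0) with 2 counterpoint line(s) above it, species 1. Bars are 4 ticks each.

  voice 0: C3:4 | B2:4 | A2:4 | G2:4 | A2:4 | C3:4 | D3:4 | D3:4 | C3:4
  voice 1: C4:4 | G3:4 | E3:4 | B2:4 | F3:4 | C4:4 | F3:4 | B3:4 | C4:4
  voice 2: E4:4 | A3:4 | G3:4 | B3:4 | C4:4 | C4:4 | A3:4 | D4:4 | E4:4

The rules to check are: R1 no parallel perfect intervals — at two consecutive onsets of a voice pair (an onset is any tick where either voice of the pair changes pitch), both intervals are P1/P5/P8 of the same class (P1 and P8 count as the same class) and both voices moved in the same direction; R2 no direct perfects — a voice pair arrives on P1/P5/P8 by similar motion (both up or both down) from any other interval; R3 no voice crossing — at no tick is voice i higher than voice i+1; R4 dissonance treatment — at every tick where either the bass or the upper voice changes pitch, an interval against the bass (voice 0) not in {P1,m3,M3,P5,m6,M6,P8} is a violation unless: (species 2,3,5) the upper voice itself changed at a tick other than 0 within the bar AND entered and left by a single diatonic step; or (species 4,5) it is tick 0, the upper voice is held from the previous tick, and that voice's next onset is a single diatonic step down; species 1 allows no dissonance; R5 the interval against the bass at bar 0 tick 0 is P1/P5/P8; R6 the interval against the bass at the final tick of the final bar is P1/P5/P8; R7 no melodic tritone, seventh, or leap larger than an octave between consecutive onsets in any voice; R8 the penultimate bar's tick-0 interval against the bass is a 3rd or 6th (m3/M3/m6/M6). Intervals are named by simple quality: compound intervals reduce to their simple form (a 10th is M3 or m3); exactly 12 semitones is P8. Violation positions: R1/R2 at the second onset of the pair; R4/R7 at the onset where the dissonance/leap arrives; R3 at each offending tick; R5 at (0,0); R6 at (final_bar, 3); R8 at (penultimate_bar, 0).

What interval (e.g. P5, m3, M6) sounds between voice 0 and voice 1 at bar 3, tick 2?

M3

voice 0=G2 voice 1=B2 -> M3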